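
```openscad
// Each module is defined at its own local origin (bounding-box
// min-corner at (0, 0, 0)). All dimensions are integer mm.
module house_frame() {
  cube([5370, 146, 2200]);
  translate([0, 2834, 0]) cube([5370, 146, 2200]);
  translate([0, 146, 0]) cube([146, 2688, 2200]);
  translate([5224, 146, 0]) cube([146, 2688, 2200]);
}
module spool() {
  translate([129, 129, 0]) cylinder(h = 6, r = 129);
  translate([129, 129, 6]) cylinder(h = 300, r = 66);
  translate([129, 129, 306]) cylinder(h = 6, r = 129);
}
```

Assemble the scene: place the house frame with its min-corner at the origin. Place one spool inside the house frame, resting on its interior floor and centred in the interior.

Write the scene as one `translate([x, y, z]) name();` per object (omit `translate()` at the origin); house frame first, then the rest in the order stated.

house_frame();
translate([2556, 1361, 0]) spool();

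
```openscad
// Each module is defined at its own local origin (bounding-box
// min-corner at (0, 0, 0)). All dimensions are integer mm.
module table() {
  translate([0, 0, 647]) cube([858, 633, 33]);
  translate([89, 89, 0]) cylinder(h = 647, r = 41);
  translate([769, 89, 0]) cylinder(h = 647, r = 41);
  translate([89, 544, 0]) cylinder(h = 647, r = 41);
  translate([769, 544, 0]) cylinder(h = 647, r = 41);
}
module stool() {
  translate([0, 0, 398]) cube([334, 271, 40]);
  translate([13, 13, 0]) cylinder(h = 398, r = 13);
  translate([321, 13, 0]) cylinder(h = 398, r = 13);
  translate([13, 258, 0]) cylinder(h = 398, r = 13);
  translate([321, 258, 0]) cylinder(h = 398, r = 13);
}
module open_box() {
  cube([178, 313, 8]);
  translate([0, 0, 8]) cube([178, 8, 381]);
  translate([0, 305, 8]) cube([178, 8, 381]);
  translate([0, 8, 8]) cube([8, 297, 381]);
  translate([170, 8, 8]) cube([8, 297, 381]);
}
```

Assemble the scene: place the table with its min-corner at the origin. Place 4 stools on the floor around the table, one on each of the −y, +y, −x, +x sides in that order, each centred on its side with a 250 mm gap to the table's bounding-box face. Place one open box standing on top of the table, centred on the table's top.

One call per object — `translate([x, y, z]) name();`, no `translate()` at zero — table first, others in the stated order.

table();
translate([262, -521, 0]) stool();
translate([262, 883, 0]) stool();
translate([-584, 181, 0]) stool();
translate([1108, 181, 0]) stool();
translate([340, 160, 680]) open_box();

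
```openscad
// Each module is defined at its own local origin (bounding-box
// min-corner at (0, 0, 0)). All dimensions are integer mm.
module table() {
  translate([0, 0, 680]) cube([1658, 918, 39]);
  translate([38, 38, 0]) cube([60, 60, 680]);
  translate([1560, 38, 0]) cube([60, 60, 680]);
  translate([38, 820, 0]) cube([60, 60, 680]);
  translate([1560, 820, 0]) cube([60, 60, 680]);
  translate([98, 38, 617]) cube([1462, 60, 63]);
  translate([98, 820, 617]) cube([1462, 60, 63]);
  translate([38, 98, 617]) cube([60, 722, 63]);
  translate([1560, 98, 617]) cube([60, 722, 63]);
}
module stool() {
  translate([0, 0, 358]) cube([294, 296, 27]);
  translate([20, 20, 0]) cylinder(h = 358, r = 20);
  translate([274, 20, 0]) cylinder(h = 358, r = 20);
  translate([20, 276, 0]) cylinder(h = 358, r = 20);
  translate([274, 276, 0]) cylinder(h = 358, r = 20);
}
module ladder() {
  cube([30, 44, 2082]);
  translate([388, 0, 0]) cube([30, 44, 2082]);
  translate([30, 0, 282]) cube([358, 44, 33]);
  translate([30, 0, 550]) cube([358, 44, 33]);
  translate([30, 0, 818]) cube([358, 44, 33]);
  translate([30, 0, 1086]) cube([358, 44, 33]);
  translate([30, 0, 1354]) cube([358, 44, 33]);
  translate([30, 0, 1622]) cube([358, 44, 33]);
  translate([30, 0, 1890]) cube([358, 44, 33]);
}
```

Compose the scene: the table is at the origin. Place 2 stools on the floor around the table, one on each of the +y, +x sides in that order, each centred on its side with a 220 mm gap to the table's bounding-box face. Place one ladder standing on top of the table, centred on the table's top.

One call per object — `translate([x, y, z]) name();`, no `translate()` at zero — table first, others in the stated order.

table();
translate([682, 1138, 0]) stool();
translate([1878, 311, 0]) stool();
translate([620, 437, 719]) ladder();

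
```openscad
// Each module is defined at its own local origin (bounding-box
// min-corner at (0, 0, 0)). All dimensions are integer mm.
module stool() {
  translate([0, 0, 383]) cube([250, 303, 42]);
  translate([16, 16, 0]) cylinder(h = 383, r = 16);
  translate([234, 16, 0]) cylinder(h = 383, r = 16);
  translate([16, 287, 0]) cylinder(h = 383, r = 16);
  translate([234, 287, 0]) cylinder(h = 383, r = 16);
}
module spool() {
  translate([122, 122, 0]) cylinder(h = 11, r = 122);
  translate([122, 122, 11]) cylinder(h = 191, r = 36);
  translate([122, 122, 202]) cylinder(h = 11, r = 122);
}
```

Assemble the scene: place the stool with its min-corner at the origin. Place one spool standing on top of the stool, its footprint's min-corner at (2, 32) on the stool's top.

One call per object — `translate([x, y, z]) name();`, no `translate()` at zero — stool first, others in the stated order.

stool();
translate([2, 32, 425]) spool();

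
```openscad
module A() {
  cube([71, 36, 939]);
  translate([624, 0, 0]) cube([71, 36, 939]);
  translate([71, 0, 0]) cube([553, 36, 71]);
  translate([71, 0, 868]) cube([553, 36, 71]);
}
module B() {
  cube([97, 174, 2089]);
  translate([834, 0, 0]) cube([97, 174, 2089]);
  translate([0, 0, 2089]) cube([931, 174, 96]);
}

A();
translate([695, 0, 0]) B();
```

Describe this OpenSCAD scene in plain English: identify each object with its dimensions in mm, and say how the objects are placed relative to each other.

A is a picture frame with a 553×797 mm rectangular opening (x by z) and a uniform 71 mm border on every side. Frame depth is 36 mm along y. It is built from two vertical stiles running the full outside height and two horizontal rails spanning the gap between the stiles.

B is a rectangular door frame: two vertical jambs of 97×174 mm section, 2089 mm tall, with a clear opening 737 mm wide between their inner faces. A header 96 mm tall and 174 mm deep lies on top of the jambs and spans the full outside width.

The door frame is against the picture frame's +x side, with their −y faces flush.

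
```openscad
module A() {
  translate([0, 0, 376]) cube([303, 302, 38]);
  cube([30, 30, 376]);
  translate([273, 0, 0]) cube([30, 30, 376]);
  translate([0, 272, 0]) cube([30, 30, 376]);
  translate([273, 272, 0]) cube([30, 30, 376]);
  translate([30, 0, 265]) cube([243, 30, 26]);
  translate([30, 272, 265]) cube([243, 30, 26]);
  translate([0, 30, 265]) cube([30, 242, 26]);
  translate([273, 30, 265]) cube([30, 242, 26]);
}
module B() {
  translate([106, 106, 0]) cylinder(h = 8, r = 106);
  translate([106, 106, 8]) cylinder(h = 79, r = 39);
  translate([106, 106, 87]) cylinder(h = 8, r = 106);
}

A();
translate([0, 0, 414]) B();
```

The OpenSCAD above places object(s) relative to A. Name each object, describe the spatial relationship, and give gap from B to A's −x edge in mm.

The spool's min-x is at 0; the stool's min-x is 0; gap = 0 mm.

A is a stool. B is a spool. The spool is on top of the stool. The gap from the spool to the stool's −x edge is 0 mm.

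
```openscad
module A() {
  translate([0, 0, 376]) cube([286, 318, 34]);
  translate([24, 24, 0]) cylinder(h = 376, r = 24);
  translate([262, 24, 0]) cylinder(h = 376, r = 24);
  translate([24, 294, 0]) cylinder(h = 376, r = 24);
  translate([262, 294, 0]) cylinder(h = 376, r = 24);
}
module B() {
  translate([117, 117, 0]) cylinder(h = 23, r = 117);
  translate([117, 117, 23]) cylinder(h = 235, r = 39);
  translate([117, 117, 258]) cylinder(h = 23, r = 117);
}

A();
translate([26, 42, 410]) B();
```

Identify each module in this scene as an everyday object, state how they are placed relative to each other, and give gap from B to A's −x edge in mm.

A is a stool. B is a spool. The spool is on top of the stool, centred. The gap from the spool to the stool's −x edge is 26 mm.

The spool's min-x is at 26; the stool's min-x is 0; gap = 26 mm.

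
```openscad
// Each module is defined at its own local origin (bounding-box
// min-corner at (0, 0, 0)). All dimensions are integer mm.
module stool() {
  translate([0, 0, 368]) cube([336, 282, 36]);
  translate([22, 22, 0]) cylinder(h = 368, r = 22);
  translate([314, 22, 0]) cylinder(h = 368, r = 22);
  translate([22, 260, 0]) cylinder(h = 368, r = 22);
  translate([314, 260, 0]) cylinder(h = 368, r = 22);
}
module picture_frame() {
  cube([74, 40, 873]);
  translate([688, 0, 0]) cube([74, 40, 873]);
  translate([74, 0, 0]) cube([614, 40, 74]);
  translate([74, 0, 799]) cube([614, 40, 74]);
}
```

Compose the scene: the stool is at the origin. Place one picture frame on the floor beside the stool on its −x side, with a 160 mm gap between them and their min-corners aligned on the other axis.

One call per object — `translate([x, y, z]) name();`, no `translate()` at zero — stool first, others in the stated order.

stool();
translate([-922, 0, 0]) picture_frame();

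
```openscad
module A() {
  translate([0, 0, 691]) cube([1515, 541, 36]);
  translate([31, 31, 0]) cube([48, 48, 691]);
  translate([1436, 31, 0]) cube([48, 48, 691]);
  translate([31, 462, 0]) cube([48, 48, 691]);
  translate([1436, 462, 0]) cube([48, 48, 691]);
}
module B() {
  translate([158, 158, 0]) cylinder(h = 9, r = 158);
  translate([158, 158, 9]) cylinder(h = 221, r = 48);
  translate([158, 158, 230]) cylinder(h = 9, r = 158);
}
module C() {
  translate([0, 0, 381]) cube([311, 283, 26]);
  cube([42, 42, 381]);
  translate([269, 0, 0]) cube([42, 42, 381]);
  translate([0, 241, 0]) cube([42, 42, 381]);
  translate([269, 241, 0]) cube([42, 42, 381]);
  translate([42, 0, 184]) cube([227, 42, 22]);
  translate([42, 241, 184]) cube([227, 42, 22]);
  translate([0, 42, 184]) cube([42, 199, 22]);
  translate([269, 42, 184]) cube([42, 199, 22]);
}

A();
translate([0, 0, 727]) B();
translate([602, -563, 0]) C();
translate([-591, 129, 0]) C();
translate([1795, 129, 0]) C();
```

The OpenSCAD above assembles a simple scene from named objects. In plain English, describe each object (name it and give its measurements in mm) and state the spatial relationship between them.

A is a rectangular dining table. The top is 1515×541×36 mm with its upper surface at z = 727 mm. It stands on four 48×48 mm square legs, each inset 31 mm from the nearest pair of top edges, running from the floor to the underside of the top.

B is a spool: two coaxial disc flanges of radius 158 mm and thickness 9 mm, joined by a core cylinder of radius 48 mm and height 221 mm. The lower flange rests on z = 0 and the three cylinders share a vertical axis.

C is a four-legged stool. The seat is a 311×283×26 mm slab whose top surface is at z = 407 mm; four square legs, each 42×42 mm in cross-section, run from the floor (z = 0) to the underside of the seat, each flush with a corner of the seat. Four stretchers, 42 mm wide and 22 mm tall, connect adjacent legs with their undersides at z = 184 mm, each running between the inner faces of the legs it joins and aligned with the legs' outer faces on the other axis.

The spool is on top of the table. Three stools sit around the table at the −y, −x, +x sides.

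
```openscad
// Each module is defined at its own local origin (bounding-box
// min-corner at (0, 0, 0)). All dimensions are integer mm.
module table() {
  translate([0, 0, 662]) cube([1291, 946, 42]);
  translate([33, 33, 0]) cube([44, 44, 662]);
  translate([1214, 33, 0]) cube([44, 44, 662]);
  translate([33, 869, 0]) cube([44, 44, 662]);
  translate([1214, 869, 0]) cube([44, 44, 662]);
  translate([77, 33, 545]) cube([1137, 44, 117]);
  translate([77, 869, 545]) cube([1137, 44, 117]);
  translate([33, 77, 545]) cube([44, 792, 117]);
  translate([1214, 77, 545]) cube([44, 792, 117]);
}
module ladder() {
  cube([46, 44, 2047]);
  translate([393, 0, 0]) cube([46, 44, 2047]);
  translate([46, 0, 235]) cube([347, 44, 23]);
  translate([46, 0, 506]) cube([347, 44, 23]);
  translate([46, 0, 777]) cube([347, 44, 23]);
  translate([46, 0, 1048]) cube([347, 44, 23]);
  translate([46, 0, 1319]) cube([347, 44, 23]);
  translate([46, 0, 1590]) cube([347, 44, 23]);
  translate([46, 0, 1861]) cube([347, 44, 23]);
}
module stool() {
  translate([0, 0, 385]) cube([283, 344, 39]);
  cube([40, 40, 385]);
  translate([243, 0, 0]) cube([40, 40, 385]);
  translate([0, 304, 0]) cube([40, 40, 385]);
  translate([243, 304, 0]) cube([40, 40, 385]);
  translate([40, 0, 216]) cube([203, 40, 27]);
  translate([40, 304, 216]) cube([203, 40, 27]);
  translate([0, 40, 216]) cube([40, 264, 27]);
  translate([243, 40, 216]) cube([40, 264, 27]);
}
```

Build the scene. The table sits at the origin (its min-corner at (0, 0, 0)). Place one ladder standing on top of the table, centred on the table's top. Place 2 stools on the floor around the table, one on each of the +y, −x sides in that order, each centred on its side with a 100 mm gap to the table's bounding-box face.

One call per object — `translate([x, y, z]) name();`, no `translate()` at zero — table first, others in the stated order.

table();
translate([426, 451, 704]) ladder();
translate([504, 1046, 0]) stool();
translate([-383, 301, 0]) stool();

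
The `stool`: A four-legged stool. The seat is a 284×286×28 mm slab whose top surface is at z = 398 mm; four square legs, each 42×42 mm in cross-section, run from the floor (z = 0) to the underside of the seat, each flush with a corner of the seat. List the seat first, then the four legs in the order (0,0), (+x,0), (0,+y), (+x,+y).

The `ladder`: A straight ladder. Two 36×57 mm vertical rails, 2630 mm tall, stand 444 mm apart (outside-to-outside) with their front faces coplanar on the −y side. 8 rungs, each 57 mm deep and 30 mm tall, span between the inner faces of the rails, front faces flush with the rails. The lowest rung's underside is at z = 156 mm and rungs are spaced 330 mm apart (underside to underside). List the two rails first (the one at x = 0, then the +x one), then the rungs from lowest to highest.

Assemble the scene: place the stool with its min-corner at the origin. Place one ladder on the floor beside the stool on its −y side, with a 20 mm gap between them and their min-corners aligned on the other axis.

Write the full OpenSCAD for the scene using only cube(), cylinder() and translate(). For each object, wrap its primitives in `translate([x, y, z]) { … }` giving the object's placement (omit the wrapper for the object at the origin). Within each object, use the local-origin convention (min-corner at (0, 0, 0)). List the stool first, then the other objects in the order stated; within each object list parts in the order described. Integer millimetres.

translate([0, 0, 370]) cube([284, 286, 28]);
cube([42, 42, 370]);
translate([242, 0, 0]) cube([42, 42, 370]);
translate([0, 244, 0]) cube([42, 42, 370]);
translate([242, 244, 0]) cube([42, 42, 370]);
translate([0, -77, 0]) {
  cube([36, 57, 2630]);
  translate([408, 0, 0]) cube([36, 57, 2630]);
  translate([36, 0, 156]) cube([372, 57, 30]);
  translate([36, 0, 486]) cube([372, 57, 30]);
  translate([36, 0, 816]) cube([372, 57, 30]);
  translate([36, 0, 1146]) cube([372, 57, 30]);
  translate([36, 0, 1476]) cube([372, 57, 30]);
  translate([36, 0, 1806]) cube([372, 57, 30]);
  translate([36, 0, 2136]) cube([372, 57, 30]);
  translate([36, 0, 2466]) cube([372, 57, 30]);
}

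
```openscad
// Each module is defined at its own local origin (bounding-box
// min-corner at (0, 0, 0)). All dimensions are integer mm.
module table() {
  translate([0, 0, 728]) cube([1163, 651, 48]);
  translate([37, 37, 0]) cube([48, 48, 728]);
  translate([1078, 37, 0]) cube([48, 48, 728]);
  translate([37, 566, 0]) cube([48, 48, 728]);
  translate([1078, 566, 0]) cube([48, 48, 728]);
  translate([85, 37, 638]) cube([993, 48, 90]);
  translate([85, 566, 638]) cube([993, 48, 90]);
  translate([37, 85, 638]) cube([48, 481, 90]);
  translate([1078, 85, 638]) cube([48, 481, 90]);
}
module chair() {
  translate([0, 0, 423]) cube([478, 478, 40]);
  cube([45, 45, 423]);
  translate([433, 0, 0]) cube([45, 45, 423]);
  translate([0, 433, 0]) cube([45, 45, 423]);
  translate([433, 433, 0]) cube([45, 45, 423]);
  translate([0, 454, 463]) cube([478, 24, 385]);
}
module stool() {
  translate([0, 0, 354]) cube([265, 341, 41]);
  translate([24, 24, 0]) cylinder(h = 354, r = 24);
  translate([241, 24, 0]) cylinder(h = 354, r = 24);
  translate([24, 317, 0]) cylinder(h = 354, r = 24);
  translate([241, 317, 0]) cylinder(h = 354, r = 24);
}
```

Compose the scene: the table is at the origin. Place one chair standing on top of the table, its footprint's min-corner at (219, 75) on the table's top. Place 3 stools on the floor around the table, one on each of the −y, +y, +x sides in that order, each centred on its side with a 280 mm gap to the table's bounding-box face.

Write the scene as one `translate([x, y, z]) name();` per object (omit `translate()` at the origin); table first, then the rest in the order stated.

table();
translate([219, 75, 776]) chair();
translate([449, -621, 0]) stool();
translate([449, 931, 0]) stool();
translate([1443, 155, 0]) stool();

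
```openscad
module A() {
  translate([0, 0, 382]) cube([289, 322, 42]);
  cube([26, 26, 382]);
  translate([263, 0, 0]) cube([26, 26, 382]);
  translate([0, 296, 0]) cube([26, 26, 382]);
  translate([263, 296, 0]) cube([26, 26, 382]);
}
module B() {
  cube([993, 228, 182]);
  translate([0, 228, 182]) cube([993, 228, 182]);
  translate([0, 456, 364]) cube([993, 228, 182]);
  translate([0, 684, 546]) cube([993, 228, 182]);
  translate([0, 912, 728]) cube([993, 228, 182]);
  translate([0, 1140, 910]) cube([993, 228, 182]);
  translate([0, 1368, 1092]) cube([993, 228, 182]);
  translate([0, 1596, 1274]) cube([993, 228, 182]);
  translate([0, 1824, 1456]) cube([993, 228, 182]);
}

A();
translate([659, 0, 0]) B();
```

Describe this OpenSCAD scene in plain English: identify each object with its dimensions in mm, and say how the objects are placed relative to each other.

A is a simple wooden stool: a rectangular seat 289 mm (x) by 322 mm (y), 42 mm thick, top face at z = 424 mm, on four square legs, each 26×26 mm in cross-section. The legs rest on z = 0, each flush with a corner of the seat.

B is a run of 9 identical solid stair steps. Each tread is 993×228 mm and each step block is 182 mm high. Step 1 rests on the floor; step k is offset from step 1 by (k−1)×228 mm in y and (k−1)×182 mm in z.

The staircase is on the floor beside the stool on its +x side.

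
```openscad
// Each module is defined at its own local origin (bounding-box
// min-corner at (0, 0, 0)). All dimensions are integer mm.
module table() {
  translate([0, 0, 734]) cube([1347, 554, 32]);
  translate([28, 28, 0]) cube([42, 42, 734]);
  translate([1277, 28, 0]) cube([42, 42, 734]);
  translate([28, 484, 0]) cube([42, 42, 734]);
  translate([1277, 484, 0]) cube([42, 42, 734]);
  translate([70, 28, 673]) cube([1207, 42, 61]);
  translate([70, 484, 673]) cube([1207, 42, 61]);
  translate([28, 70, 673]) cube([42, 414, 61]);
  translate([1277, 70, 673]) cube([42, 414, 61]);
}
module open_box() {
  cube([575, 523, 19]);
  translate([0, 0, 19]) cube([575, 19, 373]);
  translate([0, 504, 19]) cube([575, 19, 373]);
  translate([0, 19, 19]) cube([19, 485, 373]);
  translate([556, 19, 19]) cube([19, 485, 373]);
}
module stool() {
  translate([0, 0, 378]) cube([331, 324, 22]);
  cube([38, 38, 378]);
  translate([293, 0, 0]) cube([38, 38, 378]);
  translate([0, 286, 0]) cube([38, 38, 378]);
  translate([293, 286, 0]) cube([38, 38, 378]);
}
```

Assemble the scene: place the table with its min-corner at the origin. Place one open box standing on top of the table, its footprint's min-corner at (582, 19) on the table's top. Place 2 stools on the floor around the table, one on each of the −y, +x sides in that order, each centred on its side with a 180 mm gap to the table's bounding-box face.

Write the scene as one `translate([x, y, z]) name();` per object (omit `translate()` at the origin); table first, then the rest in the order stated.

table();
translate([582, 19, 766]) open_box();
translate([508, -504, 0]) stool();
translate([1527, 115, 0]) stool();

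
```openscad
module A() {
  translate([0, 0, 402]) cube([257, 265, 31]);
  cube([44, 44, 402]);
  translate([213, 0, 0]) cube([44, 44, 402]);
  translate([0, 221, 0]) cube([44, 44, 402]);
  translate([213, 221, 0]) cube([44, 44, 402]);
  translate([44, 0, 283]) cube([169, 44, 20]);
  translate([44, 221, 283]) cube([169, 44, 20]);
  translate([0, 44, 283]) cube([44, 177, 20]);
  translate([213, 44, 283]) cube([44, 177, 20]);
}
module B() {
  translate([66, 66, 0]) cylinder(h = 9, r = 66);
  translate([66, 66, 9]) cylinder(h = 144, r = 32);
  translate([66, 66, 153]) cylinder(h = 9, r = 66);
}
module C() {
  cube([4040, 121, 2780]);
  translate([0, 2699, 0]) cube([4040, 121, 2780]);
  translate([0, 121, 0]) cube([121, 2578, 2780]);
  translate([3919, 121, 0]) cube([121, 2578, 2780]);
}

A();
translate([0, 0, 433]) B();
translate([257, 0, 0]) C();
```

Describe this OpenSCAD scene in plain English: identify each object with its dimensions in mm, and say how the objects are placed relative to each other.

A is a four-legged stool. The seat is a 257×265×31 mm slab whose top surface is at z = 433 mm; four square legs, each 44×44 mm in cross-section, run from the floor (z = 0) to the underside of the seat, each flush with a corner of the seat. Four stretchers, 44 mm wide and 20 mm tall, connect adjacent legs with their undersides at z = 283 mm, each running between the inner faces of the legs it joins and aligned with the legs' outer faces on the other axis.

B is a spool: two coaxial disc flanges of radius 66 mm and thickness 9 mm, joined by a core cylinder of radius 32 mm and height 144 mm. The lower flange rests on z = 0 and the three cylinders share a vertical axis.

C is a box-shaped house frame (walls only): outside footprint 4040×2820 mm, wall height 2780 mm, wall thickness 121 mm. The two y-facing walls run the full x-width; the two x-facing walls fit between the inner faces of the y-facing walls.

The spool is on top of the stool. The house frame is against the stool's +x side, with their −y faces flush.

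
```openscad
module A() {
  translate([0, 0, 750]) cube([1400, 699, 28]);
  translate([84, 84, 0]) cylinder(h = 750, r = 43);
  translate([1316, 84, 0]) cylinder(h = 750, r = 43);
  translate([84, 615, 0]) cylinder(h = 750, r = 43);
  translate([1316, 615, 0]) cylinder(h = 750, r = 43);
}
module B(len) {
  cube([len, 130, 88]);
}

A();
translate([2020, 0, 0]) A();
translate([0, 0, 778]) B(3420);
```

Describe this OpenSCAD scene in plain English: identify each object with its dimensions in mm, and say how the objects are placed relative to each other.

A is a rectangular dining table. The top is 1400×699×28 mm with its upper surface at z = 778 mm. It stands on four round legs of 86 mm diameter, each leg's bounding box inset 41 mm from the nearest pair of top edges, running from the floor to the underside of the top.

B is a rectangular beam 3420 mm long (x), 130 mm deep (y), 88 mm thick (z).

The beam spans the tops of two tables placed 620 mm apart, resting at z = 778 mm.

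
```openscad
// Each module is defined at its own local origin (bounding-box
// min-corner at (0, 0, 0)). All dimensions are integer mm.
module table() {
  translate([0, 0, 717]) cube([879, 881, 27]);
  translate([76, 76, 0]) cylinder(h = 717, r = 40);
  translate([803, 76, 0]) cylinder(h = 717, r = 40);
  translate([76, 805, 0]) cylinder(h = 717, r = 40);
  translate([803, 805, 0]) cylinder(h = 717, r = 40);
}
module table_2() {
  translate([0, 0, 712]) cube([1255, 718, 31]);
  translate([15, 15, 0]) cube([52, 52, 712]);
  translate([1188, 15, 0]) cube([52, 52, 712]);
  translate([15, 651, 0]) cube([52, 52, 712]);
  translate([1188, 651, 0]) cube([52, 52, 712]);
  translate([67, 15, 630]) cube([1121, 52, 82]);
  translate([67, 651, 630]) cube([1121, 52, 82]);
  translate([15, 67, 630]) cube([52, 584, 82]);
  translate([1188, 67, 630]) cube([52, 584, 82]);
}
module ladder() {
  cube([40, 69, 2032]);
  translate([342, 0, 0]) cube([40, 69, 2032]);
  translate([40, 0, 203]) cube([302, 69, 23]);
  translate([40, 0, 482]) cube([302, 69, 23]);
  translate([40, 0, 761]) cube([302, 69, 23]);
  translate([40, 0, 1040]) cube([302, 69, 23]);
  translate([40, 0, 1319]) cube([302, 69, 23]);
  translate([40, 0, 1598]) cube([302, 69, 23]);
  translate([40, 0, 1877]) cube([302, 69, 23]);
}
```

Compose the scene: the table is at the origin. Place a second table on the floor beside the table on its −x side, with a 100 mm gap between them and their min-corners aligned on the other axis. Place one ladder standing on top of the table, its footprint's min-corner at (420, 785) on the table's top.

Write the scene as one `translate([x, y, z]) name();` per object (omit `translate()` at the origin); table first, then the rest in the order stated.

table();
translate([-1355, 0, 0]) table_2();
translate([420, 785, 744]) ladder();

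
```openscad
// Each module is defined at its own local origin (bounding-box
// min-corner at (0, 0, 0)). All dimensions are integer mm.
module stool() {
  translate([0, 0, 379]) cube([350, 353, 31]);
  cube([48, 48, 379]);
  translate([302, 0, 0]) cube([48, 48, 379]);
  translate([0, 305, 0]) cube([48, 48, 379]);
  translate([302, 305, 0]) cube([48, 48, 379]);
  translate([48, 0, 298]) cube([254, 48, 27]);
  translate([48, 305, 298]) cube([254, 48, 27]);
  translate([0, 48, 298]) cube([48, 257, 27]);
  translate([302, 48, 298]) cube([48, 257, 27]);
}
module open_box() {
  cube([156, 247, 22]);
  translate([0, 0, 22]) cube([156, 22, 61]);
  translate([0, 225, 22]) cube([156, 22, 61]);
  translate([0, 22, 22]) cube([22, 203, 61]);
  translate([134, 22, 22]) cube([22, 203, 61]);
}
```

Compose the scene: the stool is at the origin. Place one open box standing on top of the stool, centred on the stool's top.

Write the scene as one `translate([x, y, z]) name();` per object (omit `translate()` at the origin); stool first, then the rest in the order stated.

stool();
translate([97, 53, 410]) open_box();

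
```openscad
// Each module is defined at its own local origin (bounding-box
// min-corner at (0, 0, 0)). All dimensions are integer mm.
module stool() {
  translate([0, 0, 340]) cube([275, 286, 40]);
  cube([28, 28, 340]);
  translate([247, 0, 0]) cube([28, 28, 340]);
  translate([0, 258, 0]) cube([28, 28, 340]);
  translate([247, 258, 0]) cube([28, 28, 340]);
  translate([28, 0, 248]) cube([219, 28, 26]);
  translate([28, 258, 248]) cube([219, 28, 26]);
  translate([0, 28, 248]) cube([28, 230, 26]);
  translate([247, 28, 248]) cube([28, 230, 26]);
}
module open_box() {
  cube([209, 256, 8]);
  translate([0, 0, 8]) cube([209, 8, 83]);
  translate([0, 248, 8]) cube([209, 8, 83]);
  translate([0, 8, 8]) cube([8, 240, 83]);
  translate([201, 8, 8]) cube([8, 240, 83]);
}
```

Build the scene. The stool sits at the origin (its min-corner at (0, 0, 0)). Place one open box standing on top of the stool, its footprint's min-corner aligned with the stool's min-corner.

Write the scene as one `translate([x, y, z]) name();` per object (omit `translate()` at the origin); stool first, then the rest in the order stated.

stool();
translate([0, 0, 380]) open_box();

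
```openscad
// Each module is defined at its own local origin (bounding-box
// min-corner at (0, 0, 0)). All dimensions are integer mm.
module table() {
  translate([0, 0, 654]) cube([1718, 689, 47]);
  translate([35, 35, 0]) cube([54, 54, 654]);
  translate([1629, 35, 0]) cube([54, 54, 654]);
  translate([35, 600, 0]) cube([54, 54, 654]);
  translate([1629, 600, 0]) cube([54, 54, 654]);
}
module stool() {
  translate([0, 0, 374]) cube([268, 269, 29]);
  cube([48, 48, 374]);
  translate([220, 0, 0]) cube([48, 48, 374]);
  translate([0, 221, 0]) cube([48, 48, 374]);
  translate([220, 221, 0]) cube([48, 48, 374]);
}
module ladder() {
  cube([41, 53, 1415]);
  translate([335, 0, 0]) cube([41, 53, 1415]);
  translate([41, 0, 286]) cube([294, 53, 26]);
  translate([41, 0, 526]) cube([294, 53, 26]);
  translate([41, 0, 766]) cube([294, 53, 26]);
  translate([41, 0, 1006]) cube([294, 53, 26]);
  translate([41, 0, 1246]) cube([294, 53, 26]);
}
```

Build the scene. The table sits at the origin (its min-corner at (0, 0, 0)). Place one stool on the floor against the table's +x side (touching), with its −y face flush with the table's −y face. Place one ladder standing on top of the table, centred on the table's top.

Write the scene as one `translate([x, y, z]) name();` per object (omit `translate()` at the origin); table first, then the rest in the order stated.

table();
translate([1718, 0, 0]) stool();
translate([671, 318, 701]) ladder();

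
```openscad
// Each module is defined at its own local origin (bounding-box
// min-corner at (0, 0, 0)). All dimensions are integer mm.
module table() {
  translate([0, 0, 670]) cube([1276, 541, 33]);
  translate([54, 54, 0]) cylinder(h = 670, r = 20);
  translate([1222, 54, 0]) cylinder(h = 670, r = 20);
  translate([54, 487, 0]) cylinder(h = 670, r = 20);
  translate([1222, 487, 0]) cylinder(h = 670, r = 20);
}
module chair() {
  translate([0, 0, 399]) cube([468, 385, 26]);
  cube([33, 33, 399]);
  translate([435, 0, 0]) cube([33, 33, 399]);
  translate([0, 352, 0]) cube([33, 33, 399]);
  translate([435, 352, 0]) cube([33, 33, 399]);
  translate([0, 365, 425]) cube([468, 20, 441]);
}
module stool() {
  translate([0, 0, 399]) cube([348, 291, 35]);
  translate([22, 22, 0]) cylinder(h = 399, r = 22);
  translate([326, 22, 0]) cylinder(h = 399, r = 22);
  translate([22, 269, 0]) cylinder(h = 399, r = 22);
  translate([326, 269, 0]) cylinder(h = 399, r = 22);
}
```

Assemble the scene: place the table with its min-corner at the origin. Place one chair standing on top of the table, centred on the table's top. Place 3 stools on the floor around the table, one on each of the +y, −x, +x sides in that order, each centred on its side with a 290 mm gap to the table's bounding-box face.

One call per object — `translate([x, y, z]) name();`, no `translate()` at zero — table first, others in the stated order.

table();
translate([404, 78, 703]) chair();
translate([464, 831, 0]) stool();
translate([-638, 125, 0]) stool();
translate([1566, 125, 0]) stool();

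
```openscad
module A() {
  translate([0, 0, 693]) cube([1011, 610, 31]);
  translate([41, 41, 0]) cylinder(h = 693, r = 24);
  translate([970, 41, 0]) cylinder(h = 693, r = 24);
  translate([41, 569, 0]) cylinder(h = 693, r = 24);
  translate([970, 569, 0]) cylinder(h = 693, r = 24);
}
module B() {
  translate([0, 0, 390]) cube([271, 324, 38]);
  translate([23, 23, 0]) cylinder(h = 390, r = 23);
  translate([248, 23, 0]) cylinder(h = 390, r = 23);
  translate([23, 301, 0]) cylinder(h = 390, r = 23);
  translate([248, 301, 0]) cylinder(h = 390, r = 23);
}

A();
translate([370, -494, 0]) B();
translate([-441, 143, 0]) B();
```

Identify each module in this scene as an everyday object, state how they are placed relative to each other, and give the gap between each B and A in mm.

A is a table. B is a stool. Two stools sit around the table at the −y, −x sides. The gap between each stool and the table is 170 mm.

Each stool's nearest face is 170 mm from the table's bounding box.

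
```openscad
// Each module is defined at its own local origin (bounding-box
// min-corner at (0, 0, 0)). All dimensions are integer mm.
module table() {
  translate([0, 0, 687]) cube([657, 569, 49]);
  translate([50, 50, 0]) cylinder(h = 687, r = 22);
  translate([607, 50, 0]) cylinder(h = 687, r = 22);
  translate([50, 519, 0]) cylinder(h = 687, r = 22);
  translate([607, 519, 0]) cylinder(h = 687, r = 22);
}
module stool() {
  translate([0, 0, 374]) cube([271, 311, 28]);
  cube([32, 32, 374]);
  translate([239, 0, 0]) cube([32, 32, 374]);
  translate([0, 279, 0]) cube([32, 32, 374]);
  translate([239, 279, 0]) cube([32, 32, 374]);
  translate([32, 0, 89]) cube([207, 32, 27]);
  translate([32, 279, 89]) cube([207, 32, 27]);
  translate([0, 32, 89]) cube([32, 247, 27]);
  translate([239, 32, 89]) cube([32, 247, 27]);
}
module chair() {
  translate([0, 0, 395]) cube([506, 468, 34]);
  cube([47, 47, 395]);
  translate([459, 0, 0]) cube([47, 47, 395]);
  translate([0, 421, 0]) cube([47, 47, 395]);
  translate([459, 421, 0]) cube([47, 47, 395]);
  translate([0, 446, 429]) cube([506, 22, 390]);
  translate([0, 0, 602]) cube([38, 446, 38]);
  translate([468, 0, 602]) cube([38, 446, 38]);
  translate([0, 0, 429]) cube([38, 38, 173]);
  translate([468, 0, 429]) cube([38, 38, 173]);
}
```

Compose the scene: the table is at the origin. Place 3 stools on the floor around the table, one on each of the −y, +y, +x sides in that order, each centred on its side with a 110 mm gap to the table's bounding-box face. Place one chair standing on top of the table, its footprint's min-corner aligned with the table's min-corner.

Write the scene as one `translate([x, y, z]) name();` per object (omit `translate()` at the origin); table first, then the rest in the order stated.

table();
translate([193, -421, 0]) stool();
translate([193, 679, 0]) stool();
translate([767, 129, 0]) stool();
translate([0, 0, 736]) chair();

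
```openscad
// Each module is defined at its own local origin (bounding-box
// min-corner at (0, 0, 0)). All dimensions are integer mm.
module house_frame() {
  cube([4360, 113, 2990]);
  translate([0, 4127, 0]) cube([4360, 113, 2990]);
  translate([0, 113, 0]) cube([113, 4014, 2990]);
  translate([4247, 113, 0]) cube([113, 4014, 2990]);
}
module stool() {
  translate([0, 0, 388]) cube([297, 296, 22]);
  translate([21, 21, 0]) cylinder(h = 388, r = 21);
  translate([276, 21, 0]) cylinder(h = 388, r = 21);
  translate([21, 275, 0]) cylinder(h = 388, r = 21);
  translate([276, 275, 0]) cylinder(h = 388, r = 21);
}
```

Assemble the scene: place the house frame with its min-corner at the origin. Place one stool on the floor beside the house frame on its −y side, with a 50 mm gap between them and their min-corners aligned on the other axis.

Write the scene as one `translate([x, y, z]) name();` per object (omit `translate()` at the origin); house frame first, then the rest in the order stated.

house_frame();
translate([0, -346, 0]) stool();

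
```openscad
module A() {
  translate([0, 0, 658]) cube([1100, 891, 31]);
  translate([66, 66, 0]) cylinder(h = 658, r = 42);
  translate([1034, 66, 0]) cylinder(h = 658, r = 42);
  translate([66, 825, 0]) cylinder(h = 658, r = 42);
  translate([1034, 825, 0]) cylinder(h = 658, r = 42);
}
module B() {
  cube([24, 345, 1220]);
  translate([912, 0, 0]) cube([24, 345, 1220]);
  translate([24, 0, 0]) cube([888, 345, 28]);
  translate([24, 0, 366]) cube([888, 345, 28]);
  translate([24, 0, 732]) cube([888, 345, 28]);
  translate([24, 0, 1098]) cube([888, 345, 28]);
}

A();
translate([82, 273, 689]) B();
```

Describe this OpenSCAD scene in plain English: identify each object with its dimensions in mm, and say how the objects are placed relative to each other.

A is a rectangular dining table. The top is 1100×891×31 mm with its upper surface at z = 689 mm. It stands on four round legs of 84 mm diameter, each leg's bounding box inset 24 mm from the nearest pair of top edges, running from the floor to the underside of the top.

B is an open bookshelf. Two side panels, each 24 mm thick, 345 mm deep and 1220 mm tall, stand 936 mm apart (outside-to-outside). Between them sit 4 shelves, each 28 mm thick and 345 mm deep, spanning the full gap between the sides. The bottom shelf rests on the floor (its underside at z = 0) and the clear gap between one shelf's top and the next shelf's underside is 338 mm.

The bookshelf is on top of the table, centred.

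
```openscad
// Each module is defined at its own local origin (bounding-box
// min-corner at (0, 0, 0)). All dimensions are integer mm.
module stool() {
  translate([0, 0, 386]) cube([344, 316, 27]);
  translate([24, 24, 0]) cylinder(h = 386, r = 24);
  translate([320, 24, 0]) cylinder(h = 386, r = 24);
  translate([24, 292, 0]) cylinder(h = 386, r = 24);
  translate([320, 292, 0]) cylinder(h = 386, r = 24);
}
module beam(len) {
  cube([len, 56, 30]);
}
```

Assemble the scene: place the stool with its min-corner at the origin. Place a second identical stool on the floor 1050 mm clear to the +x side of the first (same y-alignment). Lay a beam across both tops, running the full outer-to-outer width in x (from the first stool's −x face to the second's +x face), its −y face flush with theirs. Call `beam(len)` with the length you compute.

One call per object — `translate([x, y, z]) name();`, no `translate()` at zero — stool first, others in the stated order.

stool();
translate([1394, 0, 0]) stool();
translate([0, 0, 413]) beam(1738);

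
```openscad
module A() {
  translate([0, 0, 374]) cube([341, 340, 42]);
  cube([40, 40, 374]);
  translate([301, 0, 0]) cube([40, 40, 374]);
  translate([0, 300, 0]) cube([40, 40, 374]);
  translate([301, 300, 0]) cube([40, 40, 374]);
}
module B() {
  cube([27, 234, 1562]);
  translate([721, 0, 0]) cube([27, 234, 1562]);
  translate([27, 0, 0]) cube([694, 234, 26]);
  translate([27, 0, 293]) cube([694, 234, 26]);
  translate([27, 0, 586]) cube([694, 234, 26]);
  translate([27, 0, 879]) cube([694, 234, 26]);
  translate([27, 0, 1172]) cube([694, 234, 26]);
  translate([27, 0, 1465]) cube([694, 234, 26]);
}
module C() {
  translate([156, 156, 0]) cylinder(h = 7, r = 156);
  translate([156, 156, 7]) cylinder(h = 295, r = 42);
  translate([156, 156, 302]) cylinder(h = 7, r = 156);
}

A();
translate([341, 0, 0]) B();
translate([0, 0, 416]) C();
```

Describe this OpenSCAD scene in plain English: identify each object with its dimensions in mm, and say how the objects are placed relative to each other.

A is a simple wooden stool: a rectangular seat 341 mm (x) by 340 mm (y), 42 mm thick, top face at z = 416 mm, on four square legs, each 40×40 mm in cross-section. The legs rest on z = 0, each flush with a corner of the seat.

B is an open bookshelf. Two side panels, each 27 mm thick, 234 mm deep and 1562 mm tall, stand 748 mm apart (outside-to-outside). Between them sit 6 shelves, each 26 mm thick and 234 mm deep, spanning the full gap between the sides. The bottom shelf rests on the floor (its underside at z = 0) and the clear gap between one shelf's top and the next shelf's underside is 267 mm.

C is a spool: two coaxial disc flanges of radius 156 mm and thickness 7 mm, joined by a core cylinder of radius 42 mm and height 295 mm. The lower flange rests on z = 0 and the three cylinders share a vertical axis.

The bookshelf is against the stool's +x side, with their −y faces flush. The spool is on top of the stool.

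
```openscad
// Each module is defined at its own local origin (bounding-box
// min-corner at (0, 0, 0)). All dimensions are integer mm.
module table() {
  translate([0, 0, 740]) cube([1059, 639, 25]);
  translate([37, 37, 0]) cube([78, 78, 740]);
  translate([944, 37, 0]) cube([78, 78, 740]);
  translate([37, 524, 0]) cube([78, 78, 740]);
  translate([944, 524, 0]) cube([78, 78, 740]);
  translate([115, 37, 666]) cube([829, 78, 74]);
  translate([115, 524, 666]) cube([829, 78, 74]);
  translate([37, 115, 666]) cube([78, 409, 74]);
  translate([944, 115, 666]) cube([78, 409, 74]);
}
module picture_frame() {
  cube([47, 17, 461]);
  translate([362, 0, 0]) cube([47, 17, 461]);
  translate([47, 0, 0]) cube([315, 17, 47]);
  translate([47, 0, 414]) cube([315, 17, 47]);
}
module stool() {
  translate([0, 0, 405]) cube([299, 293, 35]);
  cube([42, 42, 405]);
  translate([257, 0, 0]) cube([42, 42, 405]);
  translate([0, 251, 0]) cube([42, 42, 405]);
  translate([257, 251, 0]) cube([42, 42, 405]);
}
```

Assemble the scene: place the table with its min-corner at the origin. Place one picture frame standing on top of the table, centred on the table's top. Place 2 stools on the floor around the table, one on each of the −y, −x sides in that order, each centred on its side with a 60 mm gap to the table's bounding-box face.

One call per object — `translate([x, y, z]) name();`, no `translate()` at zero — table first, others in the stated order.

table();
translate([325, 311, 765]) picture_frame();
translate([380, -353, 0]) stool();
translate([-359, 173, 0]) stool();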